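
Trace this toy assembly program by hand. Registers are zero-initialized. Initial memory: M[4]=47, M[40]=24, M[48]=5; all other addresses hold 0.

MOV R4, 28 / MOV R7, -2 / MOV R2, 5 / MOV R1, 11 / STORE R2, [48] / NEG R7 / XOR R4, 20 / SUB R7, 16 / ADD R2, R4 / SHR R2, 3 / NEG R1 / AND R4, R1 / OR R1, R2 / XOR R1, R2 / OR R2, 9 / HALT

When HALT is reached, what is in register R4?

0

R4=28
R7=-2
R2=5
R1=11
STORE R2, [48] → M[48]=5
R7=-(-2)=2
R4=28^20=8
R7=2-16=-14
R2=5+8=13
R2=13>>3=1
R1=-(11)=-11
R4=8&(-11)=0
R1=(-11)|1=-11
R1=(-11)^1=-12
R2=1|9=9
halt.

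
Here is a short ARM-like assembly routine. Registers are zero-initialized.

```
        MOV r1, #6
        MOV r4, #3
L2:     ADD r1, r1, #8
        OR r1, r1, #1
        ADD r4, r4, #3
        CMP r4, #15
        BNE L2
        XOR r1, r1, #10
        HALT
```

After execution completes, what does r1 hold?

45

MOV r1, #6 → r1=6
MOV r4, #3 → r4=3
ADD r1, r1, #8 → r1=6+8=14
OR r1, r1, #1 → r1=14|1=15
ADD r4, r4, #3 → r4=3+3=6
CMP r4, #15  (cmp 6,15)
BNE L2: taken
ADD r1, r1, #8 → r1=15+8=23
OR r1, r1, #1 → r1=23|1=23
ADD r4, r4, #3 → r4=6+3=9
CMP r4, #15  (cmp 9,15)
BNE L2: taken
ADD r1, r1, #8 → r1=23+8=31
OR r1, r1, #1 → r1=31|1=31
ADD r4, r4, #3 → r4=9+3=12
CMP r4, #15  (cmp 12,15)
BNE L2: taken
ADD r1, r1, #8 → r1=31+8=39
OR r1, r1, #1 → r1=39|1=39
ADD r4, r4, #3 → r4=12+3=15
CMP r4, #15  (cmp 15,15)
BNE L2: not taken
XOR r1, r1, #10 → r1=39^10=45
halt.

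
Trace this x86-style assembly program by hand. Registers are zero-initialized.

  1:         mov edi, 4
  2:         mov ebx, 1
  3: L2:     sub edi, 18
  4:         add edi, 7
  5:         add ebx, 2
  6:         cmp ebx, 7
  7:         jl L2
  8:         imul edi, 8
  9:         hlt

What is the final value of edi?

edi=4
ebx=1
edi=4-18=-14
edi=(-14)+7=-7
ebx=1+2=3
cmp ebx, 7  (cmp 3,7)
jl L2: taken
edi=(-7)-18=-25
edi=(-25)+7=-18
ebx=3+2=5
cmp ebx, 7  (cmp 5,7)
jl L2: taken
edi=(-18)-18=-36
edi=(-36)+7=-29
ebx=5+2=7
cmp ebx, 7  (cmp 7,7)
jl L2: not taken
edi=(-29)*8=-232
halt.

-232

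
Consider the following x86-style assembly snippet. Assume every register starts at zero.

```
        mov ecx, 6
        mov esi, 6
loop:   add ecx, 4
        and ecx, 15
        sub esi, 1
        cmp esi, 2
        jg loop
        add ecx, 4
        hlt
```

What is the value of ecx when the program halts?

10

after mov ecx, 6: ecx=6
after mov esi, 6: esi=6
after add ecx, 4: ecx=6+4=10
after and ecx, 15: ecx=10&15=10
after sub esi, 1: esi=6-1=5
cmp esi, 2  (cmp 5,2)
jg loop: taken
after add ecx, 4: ecx=10+4=14
after and ecx, 15: ecx=14&15=14
after sub esi, 1: esi=5-1=4
cmp esi, 2  (cmp 4,2)
jg loop: taken
after add ecx, 4: ecx=14+4=18
after and ecx, 15: ecx=18&15=2
after sub esi, 1: esi=4-1=3
cmp esi, 2  (cmp 3,2)
jg loop: taken
after add ecx, 4: ecx=2+4=6
after and ecx, 15: ecx=6&15=6
after sub esi, 1: esi=3-1=2
cmp esi, 2  (cmp 2,2)
jg loop: not taken
after add ecx, 4: ecx=6+4=10
halt.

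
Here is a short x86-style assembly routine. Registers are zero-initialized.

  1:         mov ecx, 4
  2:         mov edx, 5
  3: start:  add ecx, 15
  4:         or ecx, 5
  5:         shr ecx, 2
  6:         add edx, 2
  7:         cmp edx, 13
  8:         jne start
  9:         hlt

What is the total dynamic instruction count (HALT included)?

ecx=4
edx=5
ecx=4+15=19
ecx=19|5=23
ecx=23>>2=5
edx=5+2=7
cmp edx, 13  (cmp 7,13)
jne start: taken
ecx=5+15=20
ecx=20|5=21
ecx=21>>2=5
edx=7+2=9
cmp edx, 13  (cmp 9,13)
jne start: taken
ecx=5+15=20
ecx=20|5=21
ecx=21>>2=5
edx=9+2=11
cmp edx, 13  (cmp 11,13)
jne start: taken
ecx=5+15=20
ecx=20|5=21
ecx=21>>2=5
edx=11+2=13
cmp edx, 13  (cmp 13,13)
jne start: not taken
halt.
Total executed instructions: 27.

27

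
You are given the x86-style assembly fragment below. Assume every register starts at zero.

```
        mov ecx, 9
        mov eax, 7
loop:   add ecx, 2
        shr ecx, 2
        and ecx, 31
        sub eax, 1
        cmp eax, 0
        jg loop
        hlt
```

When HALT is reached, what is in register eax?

0

after mov ecx, 9: ecx=9
after mov eax, 7: eax=7
after add ecx, 2: ecx=9+2=11
after shr ecx, 2: ecx=11>>2=2
after and ecx, 31: ecx=2&31=2
after sub eax, 1: eax=7-1=6
cmp eax, 0  (cmp 6,0)
jg loop: taken
after add ecx, 2: ecx=2+2=4
after shr ecx, 2: ecx=4>>2=1
after and ecx, 31: ecx=1&31=1
after sub eax, 1: eax=6-1=5
cmp eax, 0  (cmp 5,0)
jg loop: taken
after add ecx, 2: ecx=1+2=3
after shr ecx, 2: ecx=3>>2=0
after and ecx, 31: ecx=0&31=0
after sub eax, 1: eax=5-1=4
cmp eax, 0  (cmp 4,0)
jg loop: taken
after add ecx, 2: ecx=0+2=2
after shr ecx, 2: ecx=2>>2=0
after and ecx, 31: ecx=0&31=0
after sub eax, 1: eax=4-1=3
cmp eax, 0  (cmp 3,0)
jg loop: taken
after add ecx, 2: ecx=0+2=2
after shr ecx, 2: ecx=2>>2=0
after and ecx, 31: ecx=0&31=0
after sub eax, 1: eax=3-1=2
cmp eax, 0  (cmp 2,0)
jg loop: taken
after add ecx, 2: ecx=0+2=2
after shr ecx, 2: ecx=2>>2=0
after and ecx, 31: ecx=0&31=0
after sub eax, 1: eax=2-1=1
cmp eax, 0  (cmp 1,0)
jg loop: taken
after add ecx, 2: ecx=0+2=2
after shr ecx, 2: ecx=2>>2=0
after and ecx, 31: ecx=0&31=0
after sub eax, 1: eax=1-1=0
cmp eax, 0  (cmp 0,0)
jg loop: not taken
halt.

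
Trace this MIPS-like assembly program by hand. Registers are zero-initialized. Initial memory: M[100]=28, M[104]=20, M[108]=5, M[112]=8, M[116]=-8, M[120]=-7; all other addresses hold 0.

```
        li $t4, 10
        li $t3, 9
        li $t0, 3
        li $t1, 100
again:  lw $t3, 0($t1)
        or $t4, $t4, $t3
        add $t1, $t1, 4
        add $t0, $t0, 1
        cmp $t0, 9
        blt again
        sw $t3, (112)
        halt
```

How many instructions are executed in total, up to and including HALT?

$t4=10
$t3=9
$t0=3
$t1=100
$t3=M[100]=28
$t4=10|28=30
$t1=100+4=104
$t0=3+1=4
cmp $t0, 9  (cmp 4,9)
blt again: taken
$t3=M[104]=20
$t4=30|20=30
$t1=104+4=108
$t0=4+1=5
cmp $t0, 9  (cmp 5,9)
blt again: taken
$t3=M[108]=5
$t4=30|5=31
$t1=108+4=112
$t0=5+1=6
cmp $t0, 9  (cmp 6,9)
blt again: taken
$t3=M[112]=8
$t4=31|8=31
$t1=112+4=116
$t0=6+1=7
cmp $t0, 9  (cmp 7,9)
blt again: taken
$t3=M[116]=-8
$t4=31|(-8)=-1
$t1=116+4=120
$t0=7+1=8
cmp $t0, 9  (cmp 8,9)
blt again: taken
$t3=M[120]=-7
$t4=(-1)|(-7)=-1
$t1=120+4=124
$t0=8+1=9
cmp $t0, 9  (cmp 9,9)
blt again: not taken
sw $t3, (112) → M[112]=-7
halt.
Total executed instructions: 42.

42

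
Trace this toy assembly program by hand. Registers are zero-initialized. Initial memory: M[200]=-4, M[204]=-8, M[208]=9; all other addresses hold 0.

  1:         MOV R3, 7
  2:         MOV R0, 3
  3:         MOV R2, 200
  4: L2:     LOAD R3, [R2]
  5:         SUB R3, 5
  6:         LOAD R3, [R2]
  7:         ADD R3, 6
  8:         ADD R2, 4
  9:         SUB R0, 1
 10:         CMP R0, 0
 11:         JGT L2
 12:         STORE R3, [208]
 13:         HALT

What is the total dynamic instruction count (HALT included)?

29

MOV R3, 7 → R3=7
MOV R0, 3 → R0=3
MOV R2, 200 → R2=200
LOAD R3, [R2] → R3=M[200]=-4
SUB R3, 5 → R3=(-4)-5=-9
LOAD R3, [R2] → R3=M[200]=-4
ADD R3, 6 → R3=(-4)+6=2
ADD R2, 4 → R2=200+4=204
SUB R0, 1 → R0=3-1=2
CMP R0, 0  (cmp 2,0)
JGT L2: taken
LOAD R3, [R2] → R3=M[204]=-8
SUB R3, 5 → R3=(-8)-5=-13
LOAD R3, [R2] → R3=M[204]=-8
ADD R3, 6 → R3=(-8)+6=-2
ADD R2, 4 → R2=204+4=208
SUB R0, 1 → R0=2-1=1
CMP R0, 0  (cmp 1,0)
JGT L2: taken
LOAD R3, [R2] → R3=M[208]=9
SUB R3, 5 → R3=9-5=4
LOAD R3, [R2] → R3=M[208]=9
ADD R3, 6 → R3=9+6=15
ADD R2, 4 → R2=208+4=212
SUB R0, 1 → R0=1-1=0
CMP R0, 0  (cmp 0,0)
JGT L2: not taken
STORE R3, [208] → M[208]=15
halt.
Total executed instructions: 29.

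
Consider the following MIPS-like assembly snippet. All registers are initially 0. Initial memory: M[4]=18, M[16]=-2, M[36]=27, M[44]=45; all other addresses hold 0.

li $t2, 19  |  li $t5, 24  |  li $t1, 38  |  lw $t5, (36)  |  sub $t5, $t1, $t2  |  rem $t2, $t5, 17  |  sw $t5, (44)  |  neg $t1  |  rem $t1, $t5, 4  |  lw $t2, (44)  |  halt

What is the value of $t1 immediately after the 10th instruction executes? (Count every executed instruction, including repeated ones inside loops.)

3

$t2=19
$t5=24
$t1=38
$t5=M[36]=27
$t5=38-19=19
$t2=19%17=2
sw $t5, (44) → M[44]=19
$t1=-(38)=-38
$t1=19%4=3
$t2=M[44]=19
After step 10: $t1 = 3.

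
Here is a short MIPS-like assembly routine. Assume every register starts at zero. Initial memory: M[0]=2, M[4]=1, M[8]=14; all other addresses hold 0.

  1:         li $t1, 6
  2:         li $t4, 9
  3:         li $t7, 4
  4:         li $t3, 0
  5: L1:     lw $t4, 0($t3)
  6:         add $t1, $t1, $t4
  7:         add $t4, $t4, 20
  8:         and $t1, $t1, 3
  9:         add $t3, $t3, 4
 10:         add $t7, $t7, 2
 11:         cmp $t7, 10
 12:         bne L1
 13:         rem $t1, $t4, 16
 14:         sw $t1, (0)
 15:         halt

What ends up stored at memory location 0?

2

$t1=6
$t4=9
$t7=4
$t3=0
$t4=M[0]=2
$t1=6+2=8
$t4=2+20=22
$t1=8&3=0
$t3=0+4=4
$t7=4+2=6
cmp $t7, 10  (cmp 6,10)
bne L1: taken
$t4=M[4]=1
$t1=0+1=1
$t4=1+20=21
$t1=1&3=1
$t3=4+4=8
$t7=6+2=8
cmp $t7, 10  (cmp 8,10)
bne L1: taken
$t4=M[8]=14
$t1=1+14=15
$t4=14+20=34
$t1=15&3=3
$t3=8+4=12
$t7=8+2=10
cmp $t7, 10  (cmp 10,10)
bne L1: not taken
$t1=34%16=2
sw $t1, (0) → M[0]=2
halt.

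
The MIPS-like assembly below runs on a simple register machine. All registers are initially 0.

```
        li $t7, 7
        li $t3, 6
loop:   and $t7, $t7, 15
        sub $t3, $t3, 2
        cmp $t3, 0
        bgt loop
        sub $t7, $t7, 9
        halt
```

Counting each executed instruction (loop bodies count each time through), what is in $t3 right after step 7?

$t7=7
$t3=6
$t7=7&15=7
$t3=6-2=4
cmp $t3, 0  (cmp 4,0)
bgt loop: taken
$t7=7&15=7
After step 7: $t3 = 4.

4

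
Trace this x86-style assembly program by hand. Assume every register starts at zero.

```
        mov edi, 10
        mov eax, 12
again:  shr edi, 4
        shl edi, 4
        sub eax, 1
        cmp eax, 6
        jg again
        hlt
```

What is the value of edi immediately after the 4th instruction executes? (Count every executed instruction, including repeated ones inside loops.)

mov edi, 10 → edi=10
mov eax, 12 → eax=12
shr edi, 4 → edi=10>>4=0
shl edi, 4 → edi=0<<4=0
After step 4: edi = 0.

0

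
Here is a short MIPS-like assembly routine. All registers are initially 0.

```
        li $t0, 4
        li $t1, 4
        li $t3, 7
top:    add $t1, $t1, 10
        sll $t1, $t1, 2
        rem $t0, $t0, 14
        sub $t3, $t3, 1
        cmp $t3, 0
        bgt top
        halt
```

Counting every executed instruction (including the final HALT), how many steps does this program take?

46

li $t0, 4 → $t0=4
li $t1, 4 → $t1=4
li $t3, 7 → $t3=7
add $t1, $t1, 10 → $t1=4+10=14
sll $t1, $t1, 2 → $t1=14<<2=56
rem $t0, $t0, 14 → $t0=4%14=4
sub $t3, $t3, 1 → $t3=7-1=6
cmp $t3, 0  (cmp 6,0)
bgt top: taken
add $t1, $t1, 10 → $t1=56+10=66
sll $t1, $t1, 2 → $t1=66<<2=264
rem $t0, $t0, 14 → $t0=4%14=4
sub $t3, $t3, 1 → $t3=6-1=5
cmp $t3, 0  (cmp 5,0)
bgt top: taken
add $t1, $t1, 10 → $t1=264+10=274
sll $t1, $t1, 2 → $t1=274<<2=1096
rem $t0, $t0, 14 → $t0=4%14=4
sub $t3, $t3, 1 → $t3=5-1=4
cmp $t3, 0  (cmp 4,0)
bgt top: taken
add $t1, $t1, 10 → $t1=1096+10=1106
sll $t1, $t1, 2 → $t1=1106<<2=4424
rem $t0, $t0, 14 → $t0=4%14=4
sub $t3, $t3, 1 → $t3=4-1=3
cmp $t3, 0  (cmp 3,0)
bgt top: taken
add $t1, $t1, 10 → $t1=4424+10=4434
sll $t1, $t1, 2 → $t1=4434<<2=17736
rem $t0, $t0, 14 → $t0=4%14=4
sub $t3, $t3, 1 → $t3=3-1=2
cmp $t3, 0  (cmp 2,0)
bgt top: taken
add $t1, $t1, 10 → $t1=17736+10=17746
sll $t1, $t1, 2 → $t1=17746<<2=70984
rem $t0, $t0, 14 → $t0=4%14=4
sub $t3, $t3, 1 → $t3=2-1=1
cmp $t3, 0  (cmp 1,0)
bgt top: taken
add $t1, $t1, 10 → $t1=70984+10=70994
sll $t1, $t1, 2 → $t1=70994<<2=283976
rem $t0, $t0, 14 → $t0=4%14=4
sub $t3, $t3, 1 → $t3=1-1=0
cmp $t3, 0  (cmp 0,0)
bgt top: not taken
halt.
Total executed instructions: 46.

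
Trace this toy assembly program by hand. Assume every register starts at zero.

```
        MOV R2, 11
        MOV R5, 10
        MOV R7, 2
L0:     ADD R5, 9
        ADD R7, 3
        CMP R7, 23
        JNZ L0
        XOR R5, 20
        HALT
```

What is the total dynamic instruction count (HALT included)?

33

after MOV R2, 11: R2=11
after MOV R5, 10: R5=10
after MOV R7, 2: R7=2
after ADD R5, 9: R5=10+9=19
after ADD R7, 3: R7=2+3=5
CMP R7, 23  (cmp 5,23)
JNZ L0: taken
after ADD R5, 9: R5=19+9=28
after ADD R7, 3: R7=5+3=8
CMP R7, 23  (cmp 8,23)
JNZ L0: taken
after ADD R5, 9: R5=28+9=37
after ADD R7, 3: R7=8+3=11
CMP R7, 23  (cmp 11,23)
JNZ L0: taken
after ADD R5, 9: R5=37+9=46
after ADD R7, 3: R7=11+3=14
CMP R7, 23  (cmp 14,23)
JNZ L0: taken
after ADD R5, 9: R5=46+9=55
after ADD R7, 3: R7=14+3=17
CMP R7, 23  (cmp 17,23)
JNZ L0: taken
after ADD R5, 9: R5=55+9=64
after ADD R7, 3: R7=17+3=20
CMP R7, 23  (cmp 20,23)
JNZ L0: taken
after ADD R5, 9: R5=64+9=73
after ADD R7, 3: R7=20+3=23
CMP R7, 23  (cmp 23,23)
JNZ L0: not taken
after XOR R5, 20: R5=73^20=93
halt.
Total executed instructions: 33.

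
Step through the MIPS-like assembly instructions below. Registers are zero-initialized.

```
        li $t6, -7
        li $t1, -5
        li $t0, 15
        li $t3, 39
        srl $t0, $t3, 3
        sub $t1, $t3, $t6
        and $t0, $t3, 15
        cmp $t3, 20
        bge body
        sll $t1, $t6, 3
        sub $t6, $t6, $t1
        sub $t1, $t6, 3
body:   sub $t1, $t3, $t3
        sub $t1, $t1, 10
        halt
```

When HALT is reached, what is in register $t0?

$t6=-7
$t1=-5
$t0=15
$t3=39
$t0=39>>3=4
$t1=39-(-7)=46
$t0=39&15=7
cmp $t3, 20  (cmp 39,20)
bge body: taken
$t1=39-39=0
$t1=0-10=-10
halt.

7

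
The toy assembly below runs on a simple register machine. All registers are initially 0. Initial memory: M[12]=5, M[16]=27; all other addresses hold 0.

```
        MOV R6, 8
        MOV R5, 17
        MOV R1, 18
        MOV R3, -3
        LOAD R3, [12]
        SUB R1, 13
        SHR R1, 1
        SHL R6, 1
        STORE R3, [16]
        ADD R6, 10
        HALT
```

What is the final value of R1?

2

R6=8
R5=17
R1=18
R3=-3
R3=M[12]=5
R1=18-13=5
R1=5>>1=2
R6=8<<1=16
STORE R3, [16] → M[16]=5
R6=16+10=26
halt.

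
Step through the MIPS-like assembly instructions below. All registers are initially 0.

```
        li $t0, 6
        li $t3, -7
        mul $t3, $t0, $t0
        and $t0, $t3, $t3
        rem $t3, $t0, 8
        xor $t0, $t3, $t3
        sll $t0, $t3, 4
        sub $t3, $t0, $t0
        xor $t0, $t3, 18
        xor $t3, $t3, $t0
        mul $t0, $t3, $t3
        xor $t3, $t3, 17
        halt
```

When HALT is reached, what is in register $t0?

324

after li $t0, 6: $t0=6
after li $t3, -7: $t3=-7
after mul $t3, $t0, $t0: $t3=6*6=36
after and $t0, $t3, $t3: $t0=36&36=36
after rem $t3, $t0, 8: $t3=36%8=4
after xor $t0, $t3, $t3: $t0=4^4=0
after sll $t0, $t3, 4: $t0=4<<4=64
after sub $t3, $t0, $t0: $t3=64-64=0
after xor $t0, $t3, 18: $t0=0^18=18
after xor $t3, $t3, $t0: $t3=0^18=18
after mul $t0, $t3, $t3: $t0=18*18=324
after xor $t3, $t3, 17: $t3=18^17=3
halt.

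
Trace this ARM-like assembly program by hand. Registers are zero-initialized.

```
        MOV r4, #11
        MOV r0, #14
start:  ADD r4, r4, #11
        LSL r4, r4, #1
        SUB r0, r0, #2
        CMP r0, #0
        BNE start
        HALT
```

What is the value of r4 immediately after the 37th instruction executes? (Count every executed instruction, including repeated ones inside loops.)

4202

after MOV r4, #11: r4=11
after MOV r0, #14: r0=14
after ADD r4, r4, #11: r4=11+11=22
after LSL r4, r4, #1: r4=22<<1=44
after SUB r0, r0, #2: r0=14-2=12
CMP r0, #0  (cmp 12,0)
BNE start: taken
after ADD r4, r4, #11: r4=44+11=55
after LSL r4, r4, #1: r4=55<<1=110
after SUB r0, r0, #2: r0=12-2=10
CMP r0, #0  (cmp 10,0)
BNE start: taken
after ADD r4, r4, #11: r4=110+11=121
after LSL r4, r4, #1: r4=121<<1=242
after SUB r0, r0, #2: r0=10-2=8
CMP r0, #0  (cmp 8,0)
BNE start: taken
after ADD r4, r4, #11: r4=242+11=253
after LSL r4, r4, #1: r4=253<<1=506
after SUB r0, r0, #2: r0=8-2=6
CMP r0, #0  (cmp 6,0)
BNE start: taken
after ADD r4, r4, #11: r4=506+11=517
after LSL r4, r4, #1: r4=517<<1=1034
after SUB r0, r0, #2: r0=6-2=4
CMP r0, #0  (cmp 4,0)
BNE start: taken
after ADD r4, r4, #11: r4=1034+11=1045
after LSL r4, r4, #1: r4=1045<<1=2090
after SUB r0, r0, #2: r0=4-2=2
CMP r0, #0  (cmp 2,0)
BNE start: taken
after ADD r4, r4, #11: r4=2090+11=2101
after LSL r4, r4, #1: r4=2101<<1=4202
after SUB r0, r0, #2: r0=2-2=0
CMP r0, #0  (cmp 0,0)
BNE start: not taken
After step 37: r4 = 4202.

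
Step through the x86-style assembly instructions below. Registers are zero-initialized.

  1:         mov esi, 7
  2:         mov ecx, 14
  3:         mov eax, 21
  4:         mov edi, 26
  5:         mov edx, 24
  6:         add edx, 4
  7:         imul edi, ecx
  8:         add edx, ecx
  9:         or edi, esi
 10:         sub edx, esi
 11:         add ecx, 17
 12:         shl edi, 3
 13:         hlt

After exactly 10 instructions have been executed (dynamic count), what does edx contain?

35

mov esi, 7 → esi=7
mov ecx, 14 → ecx=14
mov eax, 21 → eax=21
mov edi, 26 → edi=26
mov edx, 24 → edx=24
add edx, 4 → edx=24+4=28
imul edi, ecx → edi=26*14=364
add edx, ecx → edx=28+14=42
or edi, esi → edi=364|7=367
sub edx, esi → edx=42-7=35
After step 10: edx = 35.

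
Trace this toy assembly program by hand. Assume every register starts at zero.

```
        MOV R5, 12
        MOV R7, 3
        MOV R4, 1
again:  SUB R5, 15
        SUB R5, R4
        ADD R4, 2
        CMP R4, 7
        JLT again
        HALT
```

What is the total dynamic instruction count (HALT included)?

19

MOV R5, 12 → R5=12
MOV R7, 3 → R7=3
MOV R4, 1 → R4=1
SUB R5, 15 → R5=12-15=-3
SUB R5, R4 → R5=(-3)-1=-4
ADD R4, 2 → R4=1+2=3
CMP R4, 7  (cmp 3,7)
JLT again: taken
SUB R5, 15 → R5=(-4)-15=-19
SUB R5, R4 → R5=(-19)-3=-22
ADD R4, 2 → R4=3+2=5
CMP R4, 7  (cmp 5,7)
JLT again: taken
SUB R5, 15 → R5=(-22)-15=-37
SUB R5, R4 → R5=(-37)-5=-42
ADD R4, 2 → R4=5+2=7
CMP R4, 7  (cmp 7,7)
JLT again: not taken
halt.
Total executed instructions: 19.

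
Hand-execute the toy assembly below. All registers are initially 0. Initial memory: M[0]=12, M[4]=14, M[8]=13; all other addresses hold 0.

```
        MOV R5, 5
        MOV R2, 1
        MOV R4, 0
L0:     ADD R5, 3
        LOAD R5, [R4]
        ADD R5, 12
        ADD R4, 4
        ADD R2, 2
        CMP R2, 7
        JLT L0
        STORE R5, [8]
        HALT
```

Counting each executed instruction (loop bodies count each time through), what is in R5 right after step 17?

MOV R5, 5 → R5=5
MOV R2, 1 → R2=1
MOV R4, 0 → R4=0
ADD R5, 3 → R5=5+3=8
LOAD R5, [R4] → R5=M[0]=12
ADD R5, 12 → R5=12+12=24
ADD R4, 4 → R4=0+4=4
ADD R2, 2 → R2=1+2=3
CMP R2, 7  (cmp 3,7)
JLT L0: taken
ADD R5, 3 → R5=24+3=27
LOAD R5, [R4] → R5=M[4]=14
ADD R5, 12 → R5=14+12=26
ADD R4, 4 → R4=4+4=8
ADD R2, 2 → R2=3+2=5
CMP R2, 7  (cmp 5,7)
JLT L0: taken
After step 17: R5 = 26.

26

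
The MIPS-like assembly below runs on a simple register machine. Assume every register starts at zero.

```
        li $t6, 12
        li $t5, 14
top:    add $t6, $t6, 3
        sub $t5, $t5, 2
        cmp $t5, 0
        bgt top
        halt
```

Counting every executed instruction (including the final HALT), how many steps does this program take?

31

after li $t6, 12: $t6=12
after li $t5, 14: $t5=14
after add $t6, $t6, 3: $t6=12+3=15
after sub $t5, $t5, 2: $t5=14-2=12
cmp $t5, 0  (cmp 12,0)
bgt top: taken
after add $t6, $t6, 3: $t6=15+3=18
after sub $t5, $t5, 2: $t5=12-2=10
cmp $t5, 0  (cmp 10,0)
bgt top: taken
after add $t6, $t6, 3: $t6=18+3=21
after sub $t5, $t5, 2: $t5=10-2=8
cmp $t5, 0  (cmp 8,0)
bgt top: taken
after add $t6, $t6, 3: $t6=21+3=24
after sub $t5, $t5, 2: $t5=8-2=6
cmp $t5, 0  (cmp 6,0)
bgt top: taken
after add $t6, $t6, 3: $t6=24+3=27
after sub $t5, $t5, 2: $t5=6-2=4
cmp $t5, 0  (cmp 4,0)
bgt top: taken
after add $t6, $t6, 3: $t6=27+3=30
after sub $t5, $t5, 2: $t5=4-2=2
cmp $t5, 0  (cmp 2,0)
bgt top: taken
after add $t6, $t6, 3: $t6=30+3=33
after sub $t5, $t5, 2: $t5=2-2=0
cmp $t5, 0  (cmp 0,0)
bgt top: not taken
halt.
Total executed instructions: 31.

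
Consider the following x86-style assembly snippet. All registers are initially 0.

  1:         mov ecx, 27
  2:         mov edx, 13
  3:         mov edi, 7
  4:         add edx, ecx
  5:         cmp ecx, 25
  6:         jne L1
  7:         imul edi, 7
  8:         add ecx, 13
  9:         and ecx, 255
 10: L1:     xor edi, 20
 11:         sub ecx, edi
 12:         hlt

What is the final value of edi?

19

mov ecx, 27 → ecx=27
mov edx, 13 → edx=13
mov edi, 7 → edi=7
add edx, ecx → edx=13+27=40
cmp ecx, 25  (cmp 27,25)
jne L1: taken
xor edi, 20 → edi=7^20=19
sub ecx, edi → ecx=27-19=8
halt.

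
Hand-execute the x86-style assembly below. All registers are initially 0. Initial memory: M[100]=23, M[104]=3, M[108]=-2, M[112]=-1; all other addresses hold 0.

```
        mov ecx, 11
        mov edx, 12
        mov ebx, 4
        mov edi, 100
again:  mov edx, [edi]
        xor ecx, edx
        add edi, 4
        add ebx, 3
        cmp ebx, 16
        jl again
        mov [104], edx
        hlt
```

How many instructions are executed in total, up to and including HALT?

30

ecx=11
edx=12
ebx=4
edi=100
edx=M[100]=23
ecx=11^23=28
edi=100+4=104
ebx=4+3=7
cmp ebx, 16  (cmp 7,16)
jl again: taken
edx=M[104]=3
ecx=28^3=31
edi=104+4=108
ebx=7+3=10
cmp ebx, 16  (cmp 10,16)
jl again: taken
edx=M[108]=-2
ecx=31^(-2)=-31
edi=108+4=112
ebx=10+3=13
cmp ebx, 16  (cmp 13,16)
jl again: taken
edx=M[112]=-1
ecx=(-31)^(-1)=30
edi=112+4=116
ebx=13+3=16
cmp ebx, 16  (cmp 16,16)
jl again: not taken
mov [104], edx → M[104]=-1
halt.
Total executed instructions: 30.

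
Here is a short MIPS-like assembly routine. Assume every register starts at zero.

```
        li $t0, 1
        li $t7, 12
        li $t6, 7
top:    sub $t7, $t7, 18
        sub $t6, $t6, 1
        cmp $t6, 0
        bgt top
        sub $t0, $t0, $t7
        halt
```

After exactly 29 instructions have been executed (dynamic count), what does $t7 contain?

-114

$t0=1
$t7=12
$t6=7
$t7=12-18=-6
$t6=7-1=6
cmp $t6, 0  (cmp 6,0)
bgt top: taken
$t7=(-6)-18=-24
$t6=6-1=5
cmp $t6, 0  (cmp 5,0)
bgt top: taken
$t7=(-24)-18=-42
$t6=5-1=4
cmp $t6, 0  (cmp 4,0)
bgt top: taken
$t7=(-42)-18=-60
$t6=4-1=3
cmp $t6, 0  (cmp 3,0)
bgt top: taken
$t7=(-60)-18=-78
$t6=3-1=2
cmp $t6, 0  (cmp 2,0)
bgt top: taken
$t7=(-78)-18=-96
$t6=2-1=1
cmp $t6, 0  (cmp 1,0)
bgt top: taken
$t7=(-96)-18=-114
$t6=1-1=0
After step 29: $t7 = -114.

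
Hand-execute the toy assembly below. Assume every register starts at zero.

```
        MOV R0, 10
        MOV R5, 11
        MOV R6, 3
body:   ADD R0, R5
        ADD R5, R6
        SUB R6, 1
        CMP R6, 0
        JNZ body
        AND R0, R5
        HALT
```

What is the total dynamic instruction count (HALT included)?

20

after MOV R0, 10: R0=10
after MOV R5, 11: R5=11
after MOV R6, 3: R6=3
after ADD R0, R5: R0=10+11=21
after ADD R5, R6: R5=11+3=14
after SUB R6, 1: R6=3-1=2
CMP R6, 0  (cmp 2,0)
JNZ body: taken
after ADD R0, R5: R0=21+14=35
after ADD R5, R6: R5=14+2=16
after SUB R6, 1: R6=2-1=1
CMP R6, 0  (cmp 1,0)
JNZ body: taken
after ADD R0, R5: R0=35+16=51
after ADD R5, R6: R5=16+1=17
after SUB R6, 1: R6=1-1=0
CMP R6, 0  (cmp 0,0)
JNZ body: not taken
after AND R0, R5: R0=51&17=17
halt.
Total executed instructions: 20.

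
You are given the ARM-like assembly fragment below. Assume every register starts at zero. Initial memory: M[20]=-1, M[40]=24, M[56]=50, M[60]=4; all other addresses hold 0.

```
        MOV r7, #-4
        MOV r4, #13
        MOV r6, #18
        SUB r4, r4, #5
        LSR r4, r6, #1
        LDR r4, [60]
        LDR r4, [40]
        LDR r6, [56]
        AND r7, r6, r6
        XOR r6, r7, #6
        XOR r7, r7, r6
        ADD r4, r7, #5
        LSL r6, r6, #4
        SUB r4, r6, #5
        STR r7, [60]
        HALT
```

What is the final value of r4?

after MOV r7, #-4: r7=-4
after MOV r4, #13: r4=13
after MOV r6, #18: r6=18
after SUB r4, r4, #5: r4=13-5=8
after LSR r4, r6, #1: r4=18>>1=9
after LDR r4, [60]: r4=M[60]=4
after LDR r4, [40]: r4=M[40]=24
after LDR r6, [56]: r6=M[56]=50
after AND r7, r6, r6: r7=50&50=50
after XOR r6, r7, #6: r6=50^6=52
after XOR r7, r7, r6: r7=50^52=6
after ADD r4, r7, #5: r4=6+5=11
after LSL r6, r6, #4: r6=52<<4=832
after SUB r4, r6, #5: r4=832-5=827
STR r7, [60] → M[60]=6
halt.

827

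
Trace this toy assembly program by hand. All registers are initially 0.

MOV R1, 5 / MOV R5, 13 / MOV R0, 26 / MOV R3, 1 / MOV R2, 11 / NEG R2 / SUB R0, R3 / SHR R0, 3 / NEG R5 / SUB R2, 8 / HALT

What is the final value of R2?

MOV R1, 5 → R1=5
MOV R5, 13 → R5=13
MOV R0, 26 → R0=26
MOV R3, 1 → R3=1
MOV R2, 11 → R2=11
NEG R2 → R2=-(11)=-11
SUB R0, R3 → R0=26-1=25
SHR R0, 3 → R0=25>>3=3
NEG R5 → R5=-(13)=-13
SUB R2, 8 → R2=(-11)-8=-19
halt.

-19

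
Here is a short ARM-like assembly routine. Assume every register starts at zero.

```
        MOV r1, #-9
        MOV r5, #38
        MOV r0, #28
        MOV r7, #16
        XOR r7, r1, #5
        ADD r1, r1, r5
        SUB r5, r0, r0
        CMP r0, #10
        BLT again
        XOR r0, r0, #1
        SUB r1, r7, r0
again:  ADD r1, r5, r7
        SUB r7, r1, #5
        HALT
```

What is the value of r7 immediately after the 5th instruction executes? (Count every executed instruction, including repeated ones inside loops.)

-14

MOV r1, #-9 → r1=-9
MOV r5, #38 → r5=38
MOV r0, #28 → r0=28
MOV r7, #16 → r7=16
XOR r7, r1, #5 → r7=(-9)^5=-14
After step 5: r7 = -14.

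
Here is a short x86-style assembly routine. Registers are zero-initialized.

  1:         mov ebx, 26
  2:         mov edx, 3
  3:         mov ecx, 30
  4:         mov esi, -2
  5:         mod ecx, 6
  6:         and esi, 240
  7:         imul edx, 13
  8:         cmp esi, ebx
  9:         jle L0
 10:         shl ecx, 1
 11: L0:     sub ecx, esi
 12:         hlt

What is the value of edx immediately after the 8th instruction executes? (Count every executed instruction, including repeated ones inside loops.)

39

ebx=26
edx=3
ecx=30
esi=-2
ecx=30%6=0
esi=(-2)&240=240
edx=3*13=39
cmp esi, ebx  (cmp 240,26)
After step 8: edx = 39.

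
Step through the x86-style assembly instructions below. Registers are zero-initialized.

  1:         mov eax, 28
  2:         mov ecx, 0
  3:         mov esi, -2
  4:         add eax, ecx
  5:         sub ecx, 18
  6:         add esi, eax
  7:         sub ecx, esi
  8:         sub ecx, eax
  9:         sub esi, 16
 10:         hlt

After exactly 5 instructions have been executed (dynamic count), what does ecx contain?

-18

eax=28
ecx=0
esi=-2
eax=28+0=28
ecx=0-18=-18
After step 5: ecx = -18.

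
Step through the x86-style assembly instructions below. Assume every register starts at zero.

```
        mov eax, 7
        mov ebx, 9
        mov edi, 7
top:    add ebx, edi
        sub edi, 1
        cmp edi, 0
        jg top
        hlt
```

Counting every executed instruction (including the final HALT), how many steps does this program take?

after mov eax, 7: eax=7
after mov ebx, 9: ebx=9
after mov edi, 7: edi=7
after add ebx, edi: ebx=9+7=16
after sub edi, 1: edi=7-1=6
cmp edi, 0  (cmp 6,0)
jg top: taken
after add ebx, edi: ebx=16+6=22
after sub edi, 1: edi=6-1=5
cmp edi, 0  (cmp 5,0)
jg top: taken
after add ebx, edi: ebx=22+5=27
after sub edi, 1: edi=5-1=4
cmp edi, 0  (cmp 4,0)
jg top: taken
after add ebx, edi: ebx=27+4=31
after sub edi, 1: edi=4-1=3
cmp edi, 0  (cmp 3,0)
jg top: taken
after add ebx, edi: ebx=31+3=34
after sub edi, 1: edi=3-1=2
cmp edi, 0  (cmp 2,0)
jg top: taken
after add ebx, edi: ebx=34+2=36
after sub edi, 1: edi=2-1=1
cmp edi, 0  (cmp 1,0)
jg top: taken
after add ebx, edi: ebx=36+1=37
after sub edi, 1: edi=1-1=0
cmp edi, 0  (cmp 0,0)
jg top: not taken
halt.
Total executed instructions: 32.

32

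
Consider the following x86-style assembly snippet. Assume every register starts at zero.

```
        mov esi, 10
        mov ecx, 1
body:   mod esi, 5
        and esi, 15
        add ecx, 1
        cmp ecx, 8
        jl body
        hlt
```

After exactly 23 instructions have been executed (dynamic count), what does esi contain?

0

mov esi, 10 → esi=10
mov ecx, 1 → ecx=1
mod esi, 5 → esi=10%5=0
and esi, 15 → esi=0&15=0
add ecx, 1 → ecx=1+1=2
cmp ecx, 8  (cmp 2,8)
jl body: taken
mod esi, 5 → esi=0%5=0
and esi, 15 → esi=0&15=0
add ecx, 1 → ecx=2+1=3
cmp ecx, 8  (cmp 3,8)
jl body: taken
mod esi, 5 → esi=0%5=0
and esi, 15 → esi=0&15=0
add ecx, 1 → ecx=3+1=4
cmp ecx, 8  (cmp 4,8)
jl body: taken
mod esi, 5 → esi=0%5=0
and esi, 15 → esi=0&15=0
add ecx, 1 → ecx=4+1=5
cmp ecx, 8  (cmp 5,8)
jl body: taken
mod esi, 5 → esi=0%5=0
After step 23: esi = 0.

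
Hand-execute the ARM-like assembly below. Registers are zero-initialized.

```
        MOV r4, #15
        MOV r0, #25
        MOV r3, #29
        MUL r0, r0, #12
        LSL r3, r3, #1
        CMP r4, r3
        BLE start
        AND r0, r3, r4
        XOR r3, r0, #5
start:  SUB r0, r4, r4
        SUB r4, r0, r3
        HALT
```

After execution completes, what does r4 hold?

after MOV r4, #15: r4=15
after MOV r0, #25: r0=25
after MOV r3, #29: r3=29
after MUL r0, r0, #12: r0=25*12=300
after LSL r3, r3, #1: r3=29<<1=58
CMP r4, r3  (cmp 15,58)
BLE start: taken
after SUB r0, r4, r4: r0=15-15=0
after SUB r4, r0, r3: r4=0-58=-58
halt.

-58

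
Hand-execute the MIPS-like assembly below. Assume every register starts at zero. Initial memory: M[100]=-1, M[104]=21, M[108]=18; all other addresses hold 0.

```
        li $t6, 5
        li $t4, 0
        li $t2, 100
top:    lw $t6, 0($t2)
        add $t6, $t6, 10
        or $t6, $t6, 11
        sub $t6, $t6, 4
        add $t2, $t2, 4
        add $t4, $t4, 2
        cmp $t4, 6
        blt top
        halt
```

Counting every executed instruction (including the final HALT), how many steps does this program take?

after li $t6, 5: $t6=5
after li $t4, 0: $t4=0
after li $t2, 100: $t2=100
after lw $t6, 0($t2): $t6=M[100]=-1
after add $t6, $t6, 10: $t6=(-1)+10=9
after or $t6, $t6, 11: $t6=9|11=11
after sub $t6, $t6, 4: $t6=11-4=7
after add $t2, $t2, 4: $t2=100+4=104
after add $t4, $t4, 2: $t4=0+2=2
cmp $t4, 6  (cmp 2,6)
blt top: taken
after lw $t6, 0($t2): $t6=M[104]=21
after add $t6, $t6, 10: $t6=21+10=31
after or $t6, $t6, 11: $t6=31|11=31
after sub $t6, $t6, 4: $t6=31-4=27
after add $t2, $t2, 4: $t2=104+4=108
after add $t4, $t4, 2: $t4=2+2=4
cmp $t4, 6  (cmp 4,6)
blt top: taken
after lw $t6, 0($t2): $t6=M[108]=18
after add $t6, $t6, 10: $t6=18+10=28
after or $t6, $t6, 11: $t6=28|11=31
after sub $t6, $t6, 4: $t6=31-4=27
after add $t2, $t2, 4: $t2=108+4=112
after add $t4, $t4, 2: $t4=4+2=6
cmp $t4, 6  (cmp 6,6)
blt top: not taken
halt.
Total executed instructions: 28.

28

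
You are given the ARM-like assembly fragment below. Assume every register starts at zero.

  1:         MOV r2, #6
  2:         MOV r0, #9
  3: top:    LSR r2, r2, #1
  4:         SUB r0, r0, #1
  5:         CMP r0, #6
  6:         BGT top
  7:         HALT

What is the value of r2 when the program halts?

r2=6
r0=9
r2=6>>1=3
r0=9-1=8
CMP r0, #6  (cmp 8,6)
BGT top: taken
r2=3>>1=1
r0=8-1=7
CMP r0, #6  (cmp 7,6)
BGT top: taken
r2=1>>1=0
r0=7-1=6
CMP r0, #6  (cmp 6,6)
BGT top: not taken
halt.

0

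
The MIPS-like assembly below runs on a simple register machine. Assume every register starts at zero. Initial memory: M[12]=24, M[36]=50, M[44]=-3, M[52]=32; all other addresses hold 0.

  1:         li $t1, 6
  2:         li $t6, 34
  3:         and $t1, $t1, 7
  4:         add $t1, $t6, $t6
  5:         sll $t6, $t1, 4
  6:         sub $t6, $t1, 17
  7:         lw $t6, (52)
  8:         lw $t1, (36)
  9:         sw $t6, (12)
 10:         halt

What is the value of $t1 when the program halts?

50

li $t1, 6 → $t1=6
li $t6, 34 → $t6=34
and $t1, $t1, 7 → $t1=6&7=6
add $t1, $t6, $t6 → $t1=34+34=68
sll $t6, $t1, 4 → $t6=68<<4=1088
sub $t6, $t1, 17 → $t6=68-17=51
lw $t6, (52) → $t6=M[52]=32
lw $t1, (36) → $t1=M[36]=50
sw $t6, (12) → M[12]=32
halt.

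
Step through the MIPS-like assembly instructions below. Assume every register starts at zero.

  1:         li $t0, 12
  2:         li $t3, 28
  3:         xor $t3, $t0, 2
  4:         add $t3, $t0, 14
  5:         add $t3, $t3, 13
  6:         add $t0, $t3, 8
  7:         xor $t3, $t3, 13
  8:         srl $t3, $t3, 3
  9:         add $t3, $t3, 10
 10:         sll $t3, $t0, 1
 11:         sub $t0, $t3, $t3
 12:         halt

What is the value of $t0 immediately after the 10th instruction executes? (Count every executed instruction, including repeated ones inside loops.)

after li $t0, 12: $t0=12
after li $t3, 28: $t3=28
after xor $t3, $t0, 2: $t3=12^2=14
after add $t3, $t0, 14: $t3=12+14=26
after add $t3, $t3, 13: $t3=26+13=39
after add $t0, $t3, 8: $t0=39+8=47
after xor $t3, $t3, 13: $t3=39^13=42
after srl $t3, $t3, 3: $t3=42>>3=5
after add $t3, $t3, 10: $t3=5+10=15
after sll $t3, $t0, 1: $t3=47<<1=94
After step 10: $t0 = 47.

47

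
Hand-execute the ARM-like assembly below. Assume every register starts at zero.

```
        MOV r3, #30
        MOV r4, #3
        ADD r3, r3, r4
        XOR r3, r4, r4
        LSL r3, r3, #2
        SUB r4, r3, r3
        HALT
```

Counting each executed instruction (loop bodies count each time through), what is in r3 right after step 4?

0

r3=30
r4=3
r3=30+3=33
r3=3^3=0
After step 4: r3 = 0.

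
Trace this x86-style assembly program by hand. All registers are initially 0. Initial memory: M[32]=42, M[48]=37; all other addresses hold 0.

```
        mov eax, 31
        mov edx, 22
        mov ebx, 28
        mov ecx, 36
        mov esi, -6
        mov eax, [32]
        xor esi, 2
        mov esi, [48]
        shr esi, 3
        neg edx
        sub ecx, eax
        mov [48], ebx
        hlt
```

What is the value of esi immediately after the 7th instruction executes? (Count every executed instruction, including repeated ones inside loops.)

eax=31
edx=22
ebx=28
ecx=36
esi=-6
eax=M[32]=42
esi=(-6)^2=-8
After step 7: esi = -8.

-8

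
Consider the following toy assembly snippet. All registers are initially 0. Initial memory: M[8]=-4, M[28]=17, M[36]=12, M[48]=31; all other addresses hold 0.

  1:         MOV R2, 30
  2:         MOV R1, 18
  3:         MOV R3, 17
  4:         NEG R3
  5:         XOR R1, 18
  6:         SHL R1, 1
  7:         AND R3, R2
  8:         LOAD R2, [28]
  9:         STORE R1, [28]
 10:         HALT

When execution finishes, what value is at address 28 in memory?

R2=30
R1=18
R3=17
R3=-(17)=-17
R1=18^18=0
R1=0<<1=0
R3=(-17)&30=14
R2=M[28]=17
STORE R1, [28] → M[28]=0
halt.

0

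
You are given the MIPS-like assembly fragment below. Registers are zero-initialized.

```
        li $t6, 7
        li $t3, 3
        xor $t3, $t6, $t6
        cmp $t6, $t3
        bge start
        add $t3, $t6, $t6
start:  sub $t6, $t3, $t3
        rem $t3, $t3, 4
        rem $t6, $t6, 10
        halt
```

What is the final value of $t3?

0

after li $t6, 7: $t6=7
after li $t3, 3: $t3=3
after xor $t3, $t6, $t6: $t3=7^7=0
cmp $t6, $t3  (cmp 7,0)
bge start: taken
after sub $t6, $t3, $t3: $t6=0-0=0
after rem $t3, $t3, 4: $t3=0%4=0
after rem $t6, $t6, 10: $t6=0%10=0
halt.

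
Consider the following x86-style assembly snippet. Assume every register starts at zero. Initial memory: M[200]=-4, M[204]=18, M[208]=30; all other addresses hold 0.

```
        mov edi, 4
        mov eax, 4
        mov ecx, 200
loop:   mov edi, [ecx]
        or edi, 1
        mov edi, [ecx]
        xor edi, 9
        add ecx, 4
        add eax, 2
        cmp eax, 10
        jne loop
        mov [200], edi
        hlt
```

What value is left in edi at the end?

edi=4
eax=4
ecx=200
edi=M[200]=-4
edi=(-4)|1=-3
edi=M[200]=-4
edi=(-4)^9=-11
ecx=200+4=204
eax=4+2=6
cmp eax, 10  (cmp 6,10)
jne loop: taken
edi=M[204]=18
edi=18|1=19
edi=M[204]=18
edi=18^9=27
ecx=204+4=208
eax=6+2=8
cmp eax, 10  (cmp 8,10)
jne loop: taken
edi=M[208]=30
edi=30|1=31
edi=M[208]=30
edi=30^9=23
ecx=208+4=212
eax=8+2=10
cmp eax, 10  (cmp 10,10)
jne loop: not taken
mov [200], edi → M[200]=23
halt.

23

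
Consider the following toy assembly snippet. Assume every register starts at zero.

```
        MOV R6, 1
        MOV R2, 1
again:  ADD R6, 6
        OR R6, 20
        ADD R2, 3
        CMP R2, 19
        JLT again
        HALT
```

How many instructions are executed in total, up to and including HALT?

33

R6=1
R2=1
R6=1+6=7
R6=7|20=23
R2=1+3=4
CMP R2, 19  (cmp 4,19)
JLT again: taken
R6=23+6=29
R6=29|20=29
R2=4+3=7
CMP R2, 19  (cmp 7,19)
JLT again: taken
R6=29+6=35
R6=35|20=55
R2=7+3=10
CMP R2, 19  (cmp 10,19)
JLT again: taken
R6=55+6=61
R6=61|20=61
R2=10+3=13
CMP R2, 19  (cmp 13,19)
JLT again: taken
R6=61+6=67
R6=67|20=87
R2=13+3=16
CMP R2, 19  (cmp 16,19)
JLT again: taken
R6=87+6=93
R6=93|20=93
R2=16+3=19
CMP R2, 19  (cmp 19,19)
JLT again: not taken
halt.
Total executed instructions: 33.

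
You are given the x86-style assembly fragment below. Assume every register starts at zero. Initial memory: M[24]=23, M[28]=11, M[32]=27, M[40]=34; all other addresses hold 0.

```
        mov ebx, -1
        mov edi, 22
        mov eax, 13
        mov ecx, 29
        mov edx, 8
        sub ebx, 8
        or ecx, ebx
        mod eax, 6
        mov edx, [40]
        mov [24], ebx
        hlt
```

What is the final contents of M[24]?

ebx=-1
edi=22
eax=13
ecx=29
edx=8
ebx=(-1)-8=-9
ecx=29|(-9)=-1
eax=13%6=1
edx=M[40]=34
mov [24], ebx → M[24]=-9
halt.

-9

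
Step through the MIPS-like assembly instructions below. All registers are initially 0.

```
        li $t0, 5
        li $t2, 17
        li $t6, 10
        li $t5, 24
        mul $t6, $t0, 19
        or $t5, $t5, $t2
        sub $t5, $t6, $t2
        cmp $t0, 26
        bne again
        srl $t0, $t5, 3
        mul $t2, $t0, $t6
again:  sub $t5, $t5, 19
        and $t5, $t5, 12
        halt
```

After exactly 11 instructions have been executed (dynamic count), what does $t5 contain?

$t0=5
$t2=17
$t6=10
$t5=24
$t6=5*19=95
$t5=24|17=25
$t5=95-17=78
cmp $t0, 26  (cmp 5,26)
bne again: taken
$t5=78-19=59
$t5=59&12=8
After step 11: $t5 = 8.

8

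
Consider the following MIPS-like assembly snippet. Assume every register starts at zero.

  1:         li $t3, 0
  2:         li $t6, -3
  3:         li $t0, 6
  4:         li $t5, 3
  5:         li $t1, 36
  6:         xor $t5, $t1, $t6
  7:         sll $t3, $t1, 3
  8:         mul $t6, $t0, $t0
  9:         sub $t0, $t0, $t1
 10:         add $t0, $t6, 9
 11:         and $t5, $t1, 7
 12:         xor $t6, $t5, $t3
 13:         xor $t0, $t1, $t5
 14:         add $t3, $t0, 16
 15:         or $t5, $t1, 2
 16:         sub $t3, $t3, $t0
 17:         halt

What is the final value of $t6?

292

after li $t3, 0: $t3=0
after li $t6, -3: $t6=-3
after li $t0, 6: $t0=6
after li $t5, 3: $t5=3
after li $t1, 36: $t1=36
after xor $t5, $t1, $t6: $t5=36^(-3)=-39
after sll $t3, $t1, 3: $t3=36<<3=288
after mul $t6, $t0, $t0: $t6=6*6=36
after sub $t0, $t0, $t1: $t0=6-36=-30
after add $t0, $t6, 9: $t0=36+9=45
after and $t5, $t1, 7: $t5=36&7=4
after xor $t6, $t5, $t3: $t6=4^288=292
after xor $t0, $t1, $t5: $t0=36^4=32
after add $t3, $t0, 16: $t3=32+16=48
after or $t5, $t1, 2: $t5=36|2=38
after sub $t3, $t3, $t0: $t3=48-32=16
halt.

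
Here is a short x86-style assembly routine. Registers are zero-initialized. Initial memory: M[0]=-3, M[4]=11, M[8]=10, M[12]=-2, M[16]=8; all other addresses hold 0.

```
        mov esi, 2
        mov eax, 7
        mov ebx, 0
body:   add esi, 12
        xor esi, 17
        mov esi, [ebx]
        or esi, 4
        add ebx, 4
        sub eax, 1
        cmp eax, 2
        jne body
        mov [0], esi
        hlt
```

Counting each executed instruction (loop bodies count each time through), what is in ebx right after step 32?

16

after mov esi, 2: esi=2
after mov eax, 7: eax=7
after mov ebx, 0: ebx=0
after add esi, 12: esi=2+12=14
after xor esi, 17: esi=14^17=31
after mov esi, [ebx]: esi=M[0]=-3
after or esi, 4: esi=(-3)|4=-3
after add ebx, 4: ebx=0+4=4
after sub eax, 1: eax=7-1=6
cmp eax, 2  (cmp 6,2)
jne body: taken
after add esi, 12: esi=(-3)+12=9
after xor esi, 17: esi=9^17=24
after mov esi, [ebx]: esi=M[4]=11
after or esi, 4: esi=11|4=15
after add ebx, 4: ebx=4+4=8
after sub eax, 1: eax=6-1=5
cmp eax, 2  (cmp 5,2)
jne body: taken
after add esi, 12: esi=15+12=27
after xor esi, 17: esi=27^17=10
after mov esi, [ebx]: esi=M[8]=10
after or esi, 4: esi=10|4=14
after add ebx, 4: ebx=8+4=12
after sub eax, 1: eax=5-1=4
cmp eax, 2  (cmp 4,2)
jne body: taken
after add esi, 12: esi=14+12=26
after xor esi, 17: esi=26^17=11
after mov esi, [ebx]: esi=M[12]=-2
after or esi, 4: esi=(-2)|4=-2
after add ebx, 4: ebx=12+4=16
After step 32: ebx = 16.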